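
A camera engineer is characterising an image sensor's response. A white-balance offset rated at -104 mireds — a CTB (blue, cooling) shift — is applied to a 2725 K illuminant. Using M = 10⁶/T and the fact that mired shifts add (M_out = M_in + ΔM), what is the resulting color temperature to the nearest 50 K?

3800 K

M_in = 10⁶/2725 = 366.97 mireds.
M_out = 366.97 + (-104) = 262.97 mireds.
T_out = 10⁶/262.97 = 3802.7 K → 3800 K.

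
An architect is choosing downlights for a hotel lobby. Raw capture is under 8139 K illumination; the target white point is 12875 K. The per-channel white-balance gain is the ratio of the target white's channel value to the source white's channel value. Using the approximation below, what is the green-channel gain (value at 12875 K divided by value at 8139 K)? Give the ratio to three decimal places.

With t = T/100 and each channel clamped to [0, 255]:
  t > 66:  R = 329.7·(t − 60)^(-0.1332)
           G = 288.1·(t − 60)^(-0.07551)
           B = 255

0.916

At 8139 K (t = 81.39):
  G = 288.1·(81.39 − 60)^(-0.07551) = 288.1·21.39^(-0.07551) = 288.1·0.79352 = 228.612.
At 12875 K (t = 128.75):
  G = 288.1·(128.75 − 60)^(-0.07551) = 288.1·68.75^(-0.07551) = 288.1·0.72655 = 209.320.
Gain = 209.320 / 228.612 = 0.9156 → 0.916.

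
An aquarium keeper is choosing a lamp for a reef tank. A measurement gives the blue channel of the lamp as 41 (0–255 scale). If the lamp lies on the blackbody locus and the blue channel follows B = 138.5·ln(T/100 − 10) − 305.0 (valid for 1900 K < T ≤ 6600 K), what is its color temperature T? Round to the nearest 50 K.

2200 K

ln(t − 10) = (41 + 305.0) / 138.5 = 2.4982.
t − 10 = e^2.4982 = 12.161, so t = 22.161.
T = 100·t = 2216 K → 2200 K to the nearest 50 K.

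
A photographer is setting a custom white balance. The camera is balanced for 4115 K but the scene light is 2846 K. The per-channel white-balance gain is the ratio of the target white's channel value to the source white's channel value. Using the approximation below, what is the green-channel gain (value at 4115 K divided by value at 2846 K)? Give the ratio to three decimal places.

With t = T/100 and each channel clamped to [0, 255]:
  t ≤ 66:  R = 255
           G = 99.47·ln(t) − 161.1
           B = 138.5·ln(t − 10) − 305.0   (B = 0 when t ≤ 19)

1.213

At 2846 K (t = 28.46):
  G = 99.47·ln 28.46 − 161.1 = 99.47·3.3485 − 161.1 = 171.975.
At 4115 K (t = 41.15):
  G = 99.47·ln 41.15 − 161.1 = 99.47·3.7172 − 161.1 = 208.652.
Gain = 208.652 / 171.975 = 1.2133 → 1.213.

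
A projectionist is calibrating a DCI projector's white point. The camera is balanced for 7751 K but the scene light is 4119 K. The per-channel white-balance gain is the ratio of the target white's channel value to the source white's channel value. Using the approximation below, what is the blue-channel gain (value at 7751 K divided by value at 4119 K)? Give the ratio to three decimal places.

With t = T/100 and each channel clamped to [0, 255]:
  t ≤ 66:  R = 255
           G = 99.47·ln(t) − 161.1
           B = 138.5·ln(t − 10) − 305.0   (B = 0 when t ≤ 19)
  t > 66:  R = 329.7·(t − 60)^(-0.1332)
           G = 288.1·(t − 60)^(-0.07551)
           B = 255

1.487

At 4119 K (t = 41.19):
  B = 138.5·ln(41.19 − 10) − 305.0 = 138.5·ln 31.19 − 305.0 = 138.5·3.4401 − 305.0 = 171.454.
At 7751 K (t = 77.51):
  B = 255 by definition for t > 66.
Gain = 255.000 / 171.454 = 1.4873 → 1.487.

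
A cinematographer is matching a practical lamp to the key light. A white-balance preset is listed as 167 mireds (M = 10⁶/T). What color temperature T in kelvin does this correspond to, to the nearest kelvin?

T = 10⁶ / 167 = 5988.02 K → 5988 K.

5988 K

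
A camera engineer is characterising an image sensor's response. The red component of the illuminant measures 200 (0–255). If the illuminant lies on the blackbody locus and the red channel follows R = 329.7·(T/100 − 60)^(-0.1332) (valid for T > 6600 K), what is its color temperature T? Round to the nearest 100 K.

10300 K

(t − 60)^(-0.1332) = 200/329.7 = 0.60661.
t − 60 = 0.60661^(1/-0.1332) = 0.60661^(-7.508) = 42.638, so t = 102.638.
T = 100·t = 10264 K → 10300 K to the nearest 100 K.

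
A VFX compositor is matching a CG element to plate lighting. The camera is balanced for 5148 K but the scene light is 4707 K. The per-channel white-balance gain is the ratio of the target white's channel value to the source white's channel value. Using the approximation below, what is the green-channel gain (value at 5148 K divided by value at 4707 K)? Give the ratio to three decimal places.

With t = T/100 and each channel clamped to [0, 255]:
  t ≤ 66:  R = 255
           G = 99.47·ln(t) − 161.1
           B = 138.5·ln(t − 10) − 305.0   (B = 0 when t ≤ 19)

At 4707 K (t = 47.07):
  G = 99.47·ln 47.07 − 161.1 = 99.47·3.8516 − 161.1 = 222.022.
At 5148 K (t = 51.48):
  G = 99.47·ln 51.48 − 161.1 = 99.47·3.9412 − 161.1 = 230.931.
Gain = 230.931 / 222.022 = 1.0401 → 1.040.

1.040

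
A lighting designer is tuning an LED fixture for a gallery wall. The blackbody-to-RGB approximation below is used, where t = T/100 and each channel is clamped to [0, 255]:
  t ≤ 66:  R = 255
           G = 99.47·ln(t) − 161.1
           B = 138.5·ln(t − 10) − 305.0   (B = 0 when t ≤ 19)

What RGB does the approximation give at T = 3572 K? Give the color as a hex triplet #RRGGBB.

t = 3572/100 = 35.72; the t ≤ 66 branch applies.
R = 255 by definition for t ≤ 66.
G = 99.47·ln 35.72 − 161.1 = 99.47·3.5757 − 161.1 = 194.576.
B = 138.5·ln(35.72 − 10) − 305.0 = 138.5·ln 25.72 − 305.0 = 138.5·3.2473 − 305.0 = 144.747.
Rounded: (255, 195, 145).
In hex: #FFC391.

#FFC391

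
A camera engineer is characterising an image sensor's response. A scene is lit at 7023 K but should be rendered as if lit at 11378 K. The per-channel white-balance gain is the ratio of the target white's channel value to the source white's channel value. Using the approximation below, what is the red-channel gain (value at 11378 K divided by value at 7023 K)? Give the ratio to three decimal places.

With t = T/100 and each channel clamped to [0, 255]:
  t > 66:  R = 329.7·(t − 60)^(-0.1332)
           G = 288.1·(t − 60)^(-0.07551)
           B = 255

At 7023 K (t = 70.23):
  R = 329.7·(70.23 − 60)^(-0.1332) = 329.7·10.23^(-0.1332) = 329.7·0.73364 = 241.882.
At 11378 K (t = 113.78):
  R = 329.7·(113.78 − 60)^(-0.1332) = 329.7·53.78^(-0.1332) = 329.7·0.58814 = 193.910.
Gain = 193.910 / 241.882 = 0.8017 → 0.802.

0.802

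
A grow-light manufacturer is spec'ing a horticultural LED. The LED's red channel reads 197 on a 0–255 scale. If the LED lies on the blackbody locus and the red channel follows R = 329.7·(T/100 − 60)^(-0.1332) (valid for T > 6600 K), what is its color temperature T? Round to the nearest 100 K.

(t − 60)^(-0.1332) = 197/329.7 = 0.59751.
t − 60 = 0.59751^(1/-0.1332) = 0.59751^(-7.508) = 47.761, so t = 107.761.
T = 100·t = 10776 K → 10800 K to the nearest 100 K.

10800 K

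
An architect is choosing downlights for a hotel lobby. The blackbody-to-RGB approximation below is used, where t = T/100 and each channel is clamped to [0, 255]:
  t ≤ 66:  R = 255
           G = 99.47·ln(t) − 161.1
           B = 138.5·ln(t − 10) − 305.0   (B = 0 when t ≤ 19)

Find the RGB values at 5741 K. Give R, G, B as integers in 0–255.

R=255, G=242, B=229

t = 5741/100 = 57.41; the t ≤ 66 branch applies.
R = 255 by definition for t ≤ 66.
G = 99.47·ln 57.41 − 161.1 = 99.47·4.0502 − 161.1 = 241.775.
B = 138.5·ln(57.41 − 10) − 305.0 = 138.5·ln 47.41 − 305.0 = 138.5·3.8588 − 305.0 = 229.448.
Rounded: (255, 242, 229).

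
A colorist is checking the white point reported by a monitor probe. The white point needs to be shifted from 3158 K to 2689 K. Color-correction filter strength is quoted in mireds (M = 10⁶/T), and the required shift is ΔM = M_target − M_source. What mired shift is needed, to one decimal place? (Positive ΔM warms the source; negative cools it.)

+55.2 mireds

M_source = 10⁶/3158 = 316.656; M_target = 10⁶/2689 = 371.885.
ΔM = 371.885 − 316.656 = 55.229 → +55.2 mireds, a warming shift.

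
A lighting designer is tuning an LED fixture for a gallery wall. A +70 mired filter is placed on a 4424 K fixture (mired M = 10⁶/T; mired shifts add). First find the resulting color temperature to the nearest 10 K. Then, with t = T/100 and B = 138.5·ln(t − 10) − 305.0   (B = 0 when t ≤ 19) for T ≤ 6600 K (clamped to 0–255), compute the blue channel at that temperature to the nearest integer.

M_in = 10⁶/4424 = 226.04; M_out = 226.04 + (+70) = 296.04.
T_out = 10⁶/296.04 = 3377.9 K → 3380 K; t = 33.8.
B = 138.5·ln(33.8 − 10) − 305.0 = 138.5·ln 23.8 − 305.0 = 138.5·3.1697 − 305.0 = 134.001.
Rounded: 134.

134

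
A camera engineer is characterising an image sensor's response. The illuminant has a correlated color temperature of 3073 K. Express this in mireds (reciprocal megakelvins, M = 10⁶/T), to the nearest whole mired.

M = 10⁶ / 3073 = 325.415 → 325 mireds.

325 mireds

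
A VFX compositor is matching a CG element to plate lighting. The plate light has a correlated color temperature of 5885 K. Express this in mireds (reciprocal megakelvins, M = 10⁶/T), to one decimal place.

M = 10⁶ / 5885 = 169.924 → 169.9 mireds.

169.9 mireds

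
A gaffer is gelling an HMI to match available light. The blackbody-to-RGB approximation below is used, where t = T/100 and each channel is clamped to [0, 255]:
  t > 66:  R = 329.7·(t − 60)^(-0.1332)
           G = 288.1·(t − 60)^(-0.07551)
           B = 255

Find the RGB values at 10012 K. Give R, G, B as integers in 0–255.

R=202, G=218, B=255

t = 10012/100 = 100.12; the t > 66 branch applies.
R = 329.7·(100.12 − 60)^(-0.1332) = 329.7·40.12^(-0.1332) = 329.7·0.61155 = 201.628.
G = 288.1·(100.12 − 60)^(-0.07551) = 288.1·40.12^(-0.07551) = 288.1·0.75671 = 218.009.
B = 255 by definition for t > 66.
Rounded: (202, 218, 255).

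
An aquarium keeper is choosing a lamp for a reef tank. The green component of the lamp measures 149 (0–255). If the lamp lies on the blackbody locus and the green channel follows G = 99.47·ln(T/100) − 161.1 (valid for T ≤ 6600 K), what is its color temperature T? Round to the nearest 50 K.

2250 K

ln t = (149 + 161.1) / 99.47 = 3.1175.
t = e^3.1175 = 22.590.
T = 100·t = 2259 K → 2250 K to the nearest 50 K.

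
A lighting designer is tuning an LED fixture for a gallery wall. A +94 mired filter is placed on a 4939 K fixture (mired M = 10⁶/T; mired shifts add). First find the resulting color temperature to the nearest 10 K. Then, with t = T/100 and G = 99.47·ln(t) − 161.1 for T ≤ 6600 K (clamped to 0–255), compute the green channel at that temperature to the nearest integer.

M_in = 10⁶/4939 = 202.47; M_out = 202.47 + (+94) = 296.47.
T_out = 10⁶/296.47 = 3373.0 K → 3370 K; t = 33.7.
G = 99.47·ln 33.7 − 161.1 = 99.47·3.5175 − 161.1 = 188.786.
Rounded: 189.

189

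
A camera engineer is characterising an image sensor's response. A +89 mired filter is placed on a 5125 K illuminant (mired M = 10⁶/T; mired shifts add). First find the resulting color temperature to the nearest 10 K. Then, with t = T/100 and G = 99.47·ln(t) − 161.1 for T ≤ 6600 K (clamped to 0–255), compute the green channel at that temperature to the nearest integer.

M_in = 10⁶/5125 = 195.12; M_out = 195.12 + (+89) = 284.12.
T_out = 10⁶/284.12 = 3519.6 K → 3520 K; t = 35.2.
G = 99.47·ln 35.2 − 161.1 = 99.47·3.5610 − 161.1 = 193.117.
Rounded: 193.

193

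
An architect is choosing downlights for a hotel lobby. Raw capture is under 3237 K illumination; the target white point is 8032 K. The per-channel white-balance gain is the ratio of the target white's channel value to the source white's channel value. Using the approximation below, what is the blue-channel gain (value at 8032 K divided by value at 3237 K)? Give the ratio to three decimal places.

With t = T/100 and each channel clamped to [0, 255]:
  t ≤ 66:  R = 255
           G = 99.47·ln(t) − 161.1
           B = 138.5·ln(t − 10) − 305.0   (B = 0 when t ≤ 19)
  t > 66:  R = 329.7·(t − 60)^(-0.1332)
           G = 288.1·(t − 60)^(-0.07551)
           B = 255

At 3237 K (t = 32.37):
  B = 138.5·ln(32.37 − 10) − 305.0 = 138.5·ln 22.37 − 305.0 = 138.5·3.1077 − 305.0 = 125.419.
At 8032 K (t = 80.32):
  B = 255 by definition for t > 66.
Gain = 255.000 / 125.419 = 2.0332 → 2.033.

2.033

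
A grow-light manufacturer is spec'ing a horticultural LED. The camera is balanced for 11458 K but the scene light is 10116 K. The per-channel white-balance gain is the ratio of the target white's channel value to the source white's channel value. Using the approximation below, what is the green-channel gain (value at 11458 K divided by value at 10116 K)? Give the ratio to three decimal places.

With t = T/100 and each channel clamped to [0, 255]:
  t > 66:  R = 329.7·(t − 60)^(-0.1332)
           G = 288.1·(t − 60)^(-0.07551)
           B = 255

At 10116 K (t = 101.16):
  G = 288.1·(101.16 − 60)^(-0.07551) = 288.1·41.16^(-0.07551) = 288.1·0.75525 = 217.588.
At 11458 K (t = 114.58):
  G = 288.1·(114.58 − 60)^(-0.07551) = 288.1·54.58^(-0.07551) = 288.1·0.73933 = 213.000.
Gain = 213.000 / 217.588 = 0.9789 → 0.979.

0.979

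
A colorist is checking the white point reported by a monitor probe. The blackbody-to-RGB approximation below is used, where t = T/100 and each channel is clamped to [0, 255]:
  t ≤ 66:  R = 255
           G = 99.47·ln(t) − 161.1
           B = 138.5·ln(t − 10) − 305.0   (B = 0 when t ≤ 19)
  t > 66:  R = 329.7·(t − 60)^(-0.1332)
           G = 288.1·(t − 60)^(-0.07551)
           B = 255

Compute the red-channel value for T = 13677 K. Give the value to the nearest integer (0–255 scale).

t = 13677/100 = 136.77; the t > 66 branch applies.
R = 329.7·(136.77 − 60)^(-0.1332) = 329.7·76.77^(-0.1332) = 329.7·0.56091 = 184.932.
Rounded: 185.

185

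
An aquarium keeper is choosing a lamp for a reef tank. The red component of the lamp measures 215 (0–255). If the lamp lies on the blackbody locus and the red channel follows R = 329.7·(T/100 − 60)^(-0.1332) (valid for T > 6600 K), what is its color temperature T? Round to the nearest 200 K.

8400 K

(t − 60)^(-0.1332) = 215/329.7 = 0.65211.
t − 60 = 0.65211^(1/-0.1332) = 0.65211^(-7.508) = 24.774, so t = 84.774.
T = 100·t = 8477 K → 8400 K to the nearest 200 K.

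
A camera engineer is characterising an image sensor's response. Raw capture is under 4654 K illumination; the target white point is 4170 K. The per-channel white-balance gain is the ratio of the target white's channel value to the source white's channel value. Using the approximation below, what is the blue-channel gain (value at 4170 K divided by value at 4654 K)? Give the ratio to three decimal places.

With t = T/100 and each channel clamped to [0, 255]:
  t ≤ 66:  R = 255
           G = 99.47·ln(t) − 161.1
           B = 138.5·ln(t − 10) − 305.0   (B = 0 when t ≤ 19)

At 4654 K (t = 46.54):
  B = 138.5·ln(46.54 − 10) − 305.0 = 138.5·ln 36.54 − 305.0 = 138.5·3.5984 − 305.0 = 193.379.
At 4170 K (t = 41.7):
  B = 138.5·ln(41.7 − 10) − 305.0 = 138.5·ln 31.7 − 305.0 = 138.5·3.4563 − 305.0 = 173.700.
Gain = 173.700 / 193.379 = 0.8982 → 0.898.

0.898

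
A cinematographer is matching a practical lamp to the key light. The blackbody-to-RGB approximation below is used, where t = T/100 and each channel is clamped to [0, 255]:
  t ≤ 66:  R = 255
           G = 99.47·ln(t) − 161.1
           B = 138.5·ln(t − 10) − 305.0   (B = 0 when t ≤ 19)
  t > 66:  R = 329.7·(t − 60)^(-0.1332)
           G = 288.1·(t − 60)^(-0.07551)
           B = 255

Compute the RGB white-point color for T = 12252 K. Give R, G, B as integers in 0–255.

R=190, G=211, B=255

t = 12252/100 = 122.52; the t > 66 branch applies.
R = 329.7·(122.52 − 60)^(-0.1332) = 329.7·62.52^(-0.1332) = 329.7·0.57646 = 190.059.
G = 288.1·(122.52 − 60)^(-0.07551) = 288.1·62.52^(-0.07551) = 288.1·0.73178 = 210.827.
B = 255 by definition for t > 66.
Rounded: (190, 211, 255).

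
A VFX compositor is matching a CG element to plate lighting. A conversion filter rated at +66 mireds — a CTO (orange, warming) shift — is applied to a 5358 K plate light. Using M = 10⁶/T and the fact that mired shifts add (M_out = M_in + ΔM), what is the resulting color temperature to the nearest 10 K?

M_in = 10⁶/5358 = 186.64 mireds.
M_out = 186.64 + (+66) = 252.64 mireds.
T_out = 10⁶/252.64 = 3958.3 K → 3960 K.

3960 K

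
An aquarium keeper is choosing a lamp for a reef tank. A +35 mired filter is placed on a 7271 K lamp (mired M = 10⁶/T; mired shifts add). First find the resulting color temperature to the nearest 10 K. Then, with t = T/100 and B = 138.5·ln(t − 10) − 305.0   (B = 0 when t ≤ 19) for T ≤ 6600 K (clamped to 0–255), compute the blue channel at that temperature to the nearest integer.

231

M_in = 10⁶/7271 = 137.53; M_out = 137.53 + (+35) = 172.53.
T_out = 10⁶/172.53 = 5796.0 K → 5800 K; t = 58.
B = 138.5·ln(58 − 10) − 305.0 = 138.5·ln 48 − 305.0 = 138.5·3.8712 − 305.0 = 231.161.
Rounded: 231.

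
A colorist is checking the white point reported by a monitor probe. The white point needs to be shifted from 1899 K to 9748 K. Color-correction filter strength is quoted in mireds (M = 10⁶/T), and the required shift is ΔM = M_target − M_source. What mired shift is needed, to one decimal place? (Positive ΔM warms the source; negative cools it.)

-424.0 mireds

M_source = 10⁶/1899 = 526.593; M_target = 10⁶/9748 = 102.585.
ΔM = 102.585 − 526.593 = -424.008 → -424.0 mireds, a cooling shift.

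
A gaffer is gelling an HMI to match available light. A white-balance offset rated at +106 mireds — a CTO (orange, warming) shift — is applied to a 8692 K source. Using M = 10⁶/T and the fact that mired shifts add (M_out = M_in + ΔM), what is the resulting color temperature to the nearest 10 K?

4520 K

M_in = 10⁶/8692 = 115.05 mireds.
M_out = 115.05 + (+106) = 221.05 mireds.
T_out = 10⁶/221.05 = 4523.9 K → 4520 K.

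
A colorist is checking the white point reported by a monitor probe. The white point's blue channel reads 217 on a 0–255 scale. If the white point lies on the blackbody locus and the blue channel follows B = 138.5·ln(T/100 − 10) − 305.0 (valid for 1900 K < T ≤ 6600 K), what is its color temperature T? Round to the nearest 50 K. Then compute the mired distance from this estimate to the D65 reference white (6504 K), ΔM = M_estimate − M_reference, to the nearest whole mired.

+33 mireds

ln(t − 10) = (217 + 305.0) / 138.5 = 3.7690.
t − 10 = e^3.7690 = 43.335, so t = 53.335.
T = 100·t = 5333 K → 5350 K to the nearest 50 K.
M_estimate = 10⁶/5350 = 186.92; M_reference = 10⁶/6504 = 153.75.
ΔM = 186.92 − 153.75 = 33.16 → +33 mireds.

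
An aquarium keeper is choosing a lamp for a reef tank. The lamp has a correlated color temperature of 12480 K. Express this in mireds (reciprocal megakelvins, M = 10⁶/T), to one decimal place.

M = 10⁶ / 12480 = 80.128 → 80.1 mireds.

80.1 mireds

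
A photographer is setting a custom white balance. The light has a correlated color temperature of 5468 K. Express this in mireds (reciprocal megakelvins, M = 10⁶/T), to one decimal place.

182.9 mireds

M = 10⁶ / 5468 = 182.882 → 182.9 mireds.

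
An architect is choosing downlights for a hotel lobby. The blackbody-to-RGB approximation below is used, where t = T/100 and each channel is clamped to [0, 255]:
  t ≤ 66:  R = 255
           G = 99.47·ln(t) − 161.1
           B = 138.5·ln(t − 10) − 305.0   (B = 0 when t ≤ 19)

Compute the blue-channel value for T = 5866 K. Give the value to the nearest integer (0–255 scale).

233

t = 5866/100 = 58.66; the t ≤ 66 branch applies.
B = 138.5·ln(58.66 − 10) − 305.0 = 138.5·ln 48.66 − 305.0 = 138.5·3.8849 − 305.0 = 233.053.
Rounded: 233.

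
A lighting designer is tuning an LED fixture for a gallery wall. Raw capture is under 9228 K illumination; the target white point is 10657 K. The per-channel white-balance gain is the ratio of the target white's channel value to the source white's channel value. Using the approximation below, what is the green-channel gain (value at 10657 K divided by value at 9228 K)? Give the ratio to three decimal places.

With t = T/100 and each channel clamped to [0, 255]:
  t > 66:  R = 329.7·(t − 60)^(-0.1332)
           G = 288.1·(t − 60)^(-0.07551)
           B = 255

At 9228 K (t = 92.28):
  G = 288.1·(92.28 − 60)^(-0.07551) = 288.1·32.28^(-0.07551) = 288.1·0.76924 = 221.617.
At 10657 K (t = 106.57):
  G = 288.1·(106.57 − 60)^(-0.07551) = 288.1·46.57^(-0.07551) = 288.1·0.74824 = 215.568.
Gain = 215.568 / 221.617 = 0.9727 → 0.973.

0.973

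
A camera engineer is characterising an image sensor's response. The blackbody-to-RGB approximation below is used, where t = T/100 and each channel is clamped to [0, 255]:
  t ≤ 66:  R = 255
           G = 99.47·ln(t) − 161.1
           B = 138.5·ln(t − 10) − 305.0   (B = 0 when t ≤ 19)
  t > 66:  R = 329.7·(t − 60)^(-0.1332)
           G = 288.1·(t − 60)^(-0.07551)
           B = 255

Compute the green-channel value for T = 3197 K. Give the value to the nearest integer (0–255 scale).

184

t = 3197/100 = 31.97; the t ≤ 66 branch applies.
G = 99.47·ln 31.97 − 161.1 = 99.47·3.4648 − 161.1 = 183.543.
Rounded: 184.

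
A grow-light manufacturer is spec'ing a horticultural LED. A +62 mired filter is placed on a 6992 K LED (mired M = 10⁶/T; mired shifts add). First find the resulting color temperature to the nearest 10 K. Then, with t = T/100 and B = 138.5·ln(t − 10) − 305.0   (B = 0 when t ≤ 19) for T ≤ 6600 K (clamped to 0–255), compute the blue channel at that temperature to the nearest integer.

M_in = 10⁶/6992 = 143.02; M_out = 143.02 + (+62) = 205.02.
T_out = 10⁶/205.02 = 4877.6 K → 4880 K; t = 48.8.
B = 138.5·ln(48.8 − 10) − 305.0 = 138.5·ln 38.8 − 305.0 = 138.5·3.6584 − 305.0 = 201.691.
Rounded: 202.

202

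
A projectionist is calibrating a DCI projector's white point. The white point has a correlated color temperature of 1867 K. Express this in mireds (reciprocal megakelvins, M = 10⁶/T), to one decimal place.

535.6 mireds

M = 10⁶ / 1867 = 535.619 → 535.6 mireds.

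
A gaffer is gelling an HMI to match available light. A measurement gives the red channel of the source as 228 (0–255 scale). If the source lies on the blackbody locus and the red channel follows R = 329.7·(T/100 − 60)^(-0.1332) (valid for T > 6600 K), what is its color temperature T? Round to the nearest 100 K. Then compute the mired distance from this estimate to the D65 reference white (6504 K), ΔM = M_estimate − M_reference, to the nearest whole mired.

-22 mireds

(t − 60)^(-0.1332) = 228/329.7 = 0.69154.
t − 60 = 0.69154^(1/-0.1332) = 0.69154^(-7.508) = 15.943, so t = 75.943.
T = 100·t = 7594 K → 7600 K to the nearest 100 K.
M_estimate = 10⁶/7600 = 131.58; M_reference = 10⁶/6504 = 153.75.
ΔM = 131.58 − 153.75 = -22.17 → -22 mireds.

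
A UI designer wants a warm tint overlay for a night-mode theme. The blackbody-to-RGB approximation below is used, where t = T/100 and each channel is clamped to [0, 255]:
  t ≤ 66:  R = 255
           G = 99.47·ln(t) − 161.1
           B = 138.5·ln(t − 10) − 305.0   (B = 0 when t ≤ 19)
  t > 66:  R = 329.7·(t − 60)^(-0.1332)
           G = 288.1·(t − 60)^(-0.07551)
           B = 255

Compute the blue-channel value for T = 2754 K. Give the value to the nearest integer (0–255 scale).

92

t = 2754/100 = 27.54; the t ≤ 66 branch applies.
B = 138.5·ln(27.54 − 10) − 305.0 = 138.5·ln 17.54 − 305.0 = 138.5·2.8645 − 305.0 = 91.731.
Rounded: 92.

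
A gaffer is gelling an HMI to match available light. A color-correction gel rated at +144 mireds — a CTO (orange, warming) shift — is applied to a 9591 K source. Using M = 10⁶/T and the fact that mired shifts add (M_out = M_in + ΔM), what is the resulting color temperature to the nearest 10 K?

4030 K

M_in = 10⁶/9591 = 104.26 mireds.
M_out = 104.26 + (+144) = 248.26 mireds.
T_out = 10⁶/248.26 = 4028.0 K → 4030 K.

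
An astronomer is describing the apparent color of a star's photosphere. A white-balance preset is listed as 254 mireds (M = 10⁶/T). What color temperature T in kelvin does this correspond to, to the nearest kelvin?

3937 K

T = 10⁶ / 254 = 3937.01 K → 3937 K.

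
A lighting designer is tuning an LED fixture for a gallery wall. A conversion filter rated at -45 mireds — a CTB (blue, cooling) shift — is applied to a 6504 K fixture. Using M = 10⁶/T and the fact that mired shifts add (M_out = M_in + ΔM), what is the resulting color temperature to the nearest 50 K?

M_in = 10⁶/6504 = 153.75 mireds.
M_out = 153.75 + (-45) = 108.75 mireds.
T_out = 10⁶/108.75 = 9195.3 K → 9200 K.

9200 K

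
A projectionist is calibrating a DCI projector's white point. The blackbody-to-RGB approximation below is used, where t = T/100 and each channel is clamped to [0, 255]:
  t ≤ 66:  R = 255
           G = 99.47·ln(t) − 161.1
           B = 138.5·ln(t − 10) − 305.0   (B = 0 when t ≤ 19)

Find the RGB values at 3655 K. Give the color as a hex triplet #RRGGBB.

#FFC595

t = 3655/100 = 36.55; the t ≤ 66 branch applies.
R = 255 by definition for t ≤ 66.
G = 99.47·ln 36.55 − 161.1 = 99.47·3.5987 − 161.1 = 196.861.
B = 138.5·ln(36.55 − 10) − 305.0 = 138.5·ln 26.55 − 305.0 = 138.5·3.2790 − 305.0 = 149.146.
Rounded: (255, 197, 149).
In hex: #FFC595.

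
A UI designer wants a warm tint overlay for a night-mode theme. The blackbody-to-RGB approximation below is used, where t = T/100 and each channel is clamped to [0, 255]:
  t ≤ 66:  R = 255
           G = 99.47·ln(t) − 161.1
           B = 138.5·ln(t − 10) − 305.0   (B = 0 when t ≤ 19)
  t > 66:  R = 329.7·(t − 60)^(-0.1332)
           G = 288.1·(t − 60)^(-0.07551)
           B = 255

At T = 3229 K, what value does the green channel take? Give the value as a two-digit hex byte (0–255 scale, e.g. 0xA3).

0xB9

t = 3229/100 = 32.29; the t ≤ 66 branch applies.
G = 99.47·ln 32.29 − 161.1 = 99.47·3.4748 − 161.1 = 184.534.
Rounded: 185; in hex, 0xB9.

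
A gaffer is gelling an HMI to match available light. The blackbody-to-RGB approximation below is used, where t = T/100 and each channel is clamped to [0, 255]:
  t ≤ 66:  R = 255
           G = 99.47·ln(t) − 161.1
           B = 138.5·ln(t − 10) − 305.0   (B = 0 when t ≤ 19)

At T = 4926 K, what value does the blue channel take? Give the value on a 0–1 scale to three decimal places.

t = 4926/100 = 49.26; the t ≤ 66 branch applies.
B = 138.5·ln(49.26 − 10) − 305.0 = 138.5·ln 39.26 − 305.0 = 138.5·3.6702 − 305.0 = 203.324.
On a 0–1 scale: 203.324/255 = 0.7973 → 0.797.

0.797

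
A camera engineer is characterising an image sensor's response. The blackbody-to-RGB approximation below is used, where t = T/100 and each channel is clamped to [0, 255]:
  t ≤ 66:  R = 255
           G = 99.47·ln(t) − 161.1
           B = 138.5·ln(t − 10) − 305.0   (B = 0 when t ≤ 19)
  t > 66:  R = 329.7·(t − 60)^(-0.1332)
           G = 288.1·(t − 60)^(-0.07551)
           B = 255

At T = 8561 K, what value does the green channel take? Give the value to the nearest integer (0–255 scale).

t = 8561/100 = 85.61; the t > 66 branch applies.
G = 288.1·(85.61 − 60)^(-0.07551) = 288.1·25.61^(-0.07551) = 288.1·0.78280 = 225.525.
Rounded: 226.

226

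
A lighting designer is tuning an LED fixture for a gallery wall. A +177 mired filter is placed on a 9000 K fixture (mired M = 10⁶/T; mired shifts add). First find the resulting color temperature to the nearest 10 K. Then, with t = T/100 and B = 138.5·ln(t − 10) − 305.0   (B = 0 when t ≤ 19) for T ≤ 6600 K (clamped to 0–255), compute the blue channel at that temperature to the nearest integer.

139

M_in = 10⁶/9000 = 111.11; M_out = 111.11 + (+177) = 288.11.
T_out = 10⁶/288.11 = 3470.9 K → 3470 K; t = 34.7.
B = 138.5·ln(34.7 − 10) − 305.0 = 138.5·ln 24.7 − 305.0 = 138.5·3.2068 − 305.0 = 139.142.
Rounded: 139.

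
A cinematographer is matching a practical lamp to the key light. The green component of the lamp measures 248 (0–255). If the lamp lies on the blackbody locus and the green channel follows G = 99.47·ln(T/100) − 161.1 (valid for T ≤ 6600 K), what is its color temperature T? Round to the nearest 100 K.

6100 K

ln t = (248 + 161.1) / 99.47 = 4.1128.
t = e^4.1128 = 61.117.
T = 100·t = 6112 K → 6100 K to the nearest 100 K.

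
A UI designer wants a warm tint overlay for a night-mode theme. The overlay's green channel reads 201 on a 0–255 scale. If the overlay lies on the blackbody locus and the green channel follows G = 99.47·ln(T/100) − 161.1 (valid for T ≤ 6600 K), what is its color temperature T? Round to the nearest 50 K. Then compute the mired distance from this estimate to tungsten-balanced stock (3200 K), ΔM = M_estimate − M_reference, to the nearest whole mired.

ln t = (201 + 161.1) / 99.47 = 3.6403.
t = e^3.6403 = 38.103.
T = 100·t = 3810 K → 3800 K to the nearest 50 K.
M_estimate = 10⁶/3800 = 263.16; M_reference = 10⁶/3200 = 312.50.
ΔM = 263.16 − 312.50 = -49.34 → -49 mireds.

-49 mireds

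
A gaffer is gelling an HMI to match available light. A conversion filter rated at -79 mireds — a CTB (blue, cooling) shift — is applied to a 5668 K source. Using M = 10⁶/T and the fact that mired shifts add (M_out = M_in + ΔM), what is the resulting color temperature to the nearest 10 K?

10260 K

M_in = 10⁶/5668 = 176.43 mireds.
M_out = 176.43 + (-79) = 97.43 mireds.
T_out = 10⁶/97.43 = 10263.9 K → 10260 K.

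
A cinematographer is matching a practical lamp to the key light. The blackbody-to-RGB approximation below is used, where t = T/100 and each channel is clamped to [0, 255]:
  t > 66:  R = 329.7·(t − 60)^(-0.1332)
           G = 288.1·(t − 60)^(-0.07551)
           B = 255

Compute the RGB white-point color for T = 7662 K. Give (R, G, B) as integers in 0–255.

t = 7662/100 = 76.62; the t > 66 branch applies.
R = 329.7·(76.62 − 60)^(-0.1332) = 329.7·16.62^(-0.1332) = 329.7·0.68772 = 226.741.
G = 288.1·(76.62 − 60)^(-0.07551) = 288.1·16.62^(-0.07551) = 288.1·0.80878 = 233.009.
B = 255 by definition for t > 66.
Rounded: (227, 233, 255).

(227, 233, 255)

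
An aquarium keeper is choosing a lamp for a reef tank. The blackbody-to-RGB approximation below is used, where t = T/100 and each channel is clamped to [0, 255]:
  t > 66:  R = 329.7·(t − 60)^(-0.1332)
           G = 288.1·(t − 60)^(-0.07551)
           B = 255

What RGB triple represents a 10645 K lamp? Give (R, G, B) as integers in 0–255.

t = 10645/100 = 106.45; the t > 66 branch applies.
R = 329.7·(106.45 − 60)^(-0.1332) = 329.7·46.45^(-0.1332) = 329.7·0.59973 = 197.732.
G = 288.1·(106.45 − 60)^(-0.07551) = 288.1·46.45^(-0.07551) = 288.1·0.74839 = 215.610.
B = 255 by definition for t > 66.
Rounded: (198, 216, 255).

(198, 216, 255)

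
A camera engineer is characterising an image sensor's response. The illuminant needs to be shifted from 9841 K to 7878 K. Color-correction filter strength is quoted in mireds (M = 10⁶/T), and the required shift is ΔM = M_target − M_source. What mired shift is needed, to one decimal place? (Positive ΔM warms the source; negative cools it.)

+25.3 mireds

M_source = 10⁶/9841 = 101.616; M_target = 10⁶/7878 = 126.936.
ΔM = 126.936 − 101.616 = 25.320 → +25.3 mireds, a warming shift.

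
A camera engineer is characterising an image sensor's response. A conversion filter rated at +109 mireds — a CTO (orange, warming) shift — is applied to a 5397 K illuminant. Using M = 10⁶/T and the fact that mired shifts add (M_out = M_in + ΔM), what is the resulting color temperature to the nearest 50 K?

3400 K

M_in = 10⁶/5397 = 185.29 mireds.
M_out = 185.29 + (+109) = 294.29 mireds.
T_out = 10⁶/294.29 = 3398.0 K → 3400 K.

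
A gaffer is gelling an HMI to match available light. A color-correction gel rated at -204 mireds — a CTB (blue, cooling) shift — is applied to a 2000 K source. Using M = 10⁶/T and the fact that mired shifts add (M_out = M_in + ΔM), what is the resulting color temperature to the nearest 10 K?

3380 K

M_in = 10⁶/2000 = 500.00 mireds.
M_out = 500.00 + (-204) = 296.00 mireds.
T_out = 10⁶/296.00 = 3378.4 K → 3380 K.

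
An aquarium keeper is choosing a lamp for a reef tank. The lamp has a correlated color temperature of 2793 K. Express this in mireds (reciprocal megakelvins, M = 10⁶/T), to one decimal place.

358.0 mireds

M = 10⁶ / 2793 = 358.038 → 358.0 mireds.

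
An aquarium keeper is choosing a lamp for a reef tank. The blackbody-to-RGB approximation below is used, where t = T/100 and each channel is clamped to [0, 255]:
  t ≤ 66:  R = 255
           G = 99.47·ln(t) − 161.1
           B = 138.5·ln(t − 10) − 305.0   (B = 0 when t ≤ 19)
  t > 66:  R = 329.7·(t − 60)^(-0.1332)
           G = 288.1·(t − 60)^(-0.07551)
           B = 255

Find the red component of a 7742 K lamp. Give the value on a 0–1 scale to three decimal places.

0.884

t = 7742/100 = 77.42; the t > 66 branch applies.
R = 329.7·(77.42 − 60)^(-0.1332) = 329.7·17.42^(-0.1332) = 329.7·0.68343 = 225.326.
On a 0–1 scale: 225.326/255 = 0.8836 → 0.884.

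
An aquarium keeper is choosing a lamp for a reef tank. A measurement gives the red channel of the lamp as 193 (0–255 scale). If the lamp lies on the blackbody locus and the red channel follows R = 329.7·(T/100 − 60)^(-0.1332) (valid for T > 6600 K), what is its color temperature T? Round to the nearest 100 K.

11600 K

(t − 60)^(-0.1332) = 193/329.7 = 0.58538.
t − 60 = 0.58538^(1/-0.1332) = 0.58538^(-7.508) = 55.713, so t = 115.713.
T = 100·t = 11571 K → 11600 K to the nearest 100 K.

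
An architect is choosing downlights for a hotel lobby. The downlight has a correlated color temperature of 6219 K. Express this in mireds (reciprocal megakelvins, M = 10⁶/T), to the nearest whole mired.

161 mireds

M = 10⁶ / 6219 = 160.798 → 161 mireds.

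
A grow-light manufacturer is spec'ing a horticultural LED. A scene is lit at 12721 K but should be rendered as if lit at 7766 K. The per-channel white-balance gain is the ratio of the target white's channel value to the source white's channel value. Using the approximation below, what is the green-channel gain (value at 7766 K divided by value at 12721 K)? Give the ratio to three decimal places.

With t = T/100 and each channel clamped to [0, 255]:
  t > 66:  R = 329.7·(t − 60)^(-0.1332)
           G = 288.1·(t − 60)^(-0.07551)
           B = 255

At 12721 K (t = 127.21):
  G = 288.1·(127.21 − 60)^(-0.07551) = 288.1·67.21^(-0.07551) = 288.1·0.72780 = 209.678.
At 7766 K (t = 77.66):
  G = 288.1·(77.66 − 60)^(-0.07551) = 288.1·17.66^(-0.07551) = 288.1·0.80508 = 231.944.
Gain = 231.944 / 209.678 = 1.1062 → 1.106.

1.106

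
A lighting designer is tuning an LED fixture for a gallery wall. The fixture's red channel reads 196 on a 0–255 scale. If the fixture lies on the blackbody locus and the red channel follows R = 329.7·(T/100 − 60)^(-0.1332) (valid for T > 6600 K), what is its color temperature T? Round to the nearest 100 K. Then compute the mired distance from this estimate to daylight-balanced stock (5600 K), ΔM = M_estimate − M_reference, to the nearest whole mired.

-88 mireds

(t − 60)^(-0.1332) = 196/329.7 = 0.59448.
t − 60 = 0.59448^(1/-0.1332) = 0.59448^(-7.508) = 49.621, so t = 109.621.
T = 100·t = 10962 K → 11000 K to the nearest 100 K.
M_estimate = 10⁶/11000 = 90.91; M_reference = 10⁶/5600 = 178.57.
ΔM = 90.91 − 178.57 = -87.66 → -88 mireds.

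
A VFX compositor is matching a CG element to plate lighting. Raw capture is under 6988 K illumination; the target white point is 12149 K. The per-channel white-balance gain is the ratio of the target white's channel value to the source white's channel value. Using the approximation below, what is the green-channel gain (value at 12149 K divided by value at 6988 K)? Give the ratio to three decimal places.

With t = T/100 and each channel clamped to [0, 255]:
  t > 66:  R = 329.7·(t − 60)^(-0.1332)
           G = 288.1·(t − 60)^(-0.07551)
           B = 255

0.871

At 6988 K (t = 69.88):
  G = 288.1·(69.88 − 60)^(-0.07551) = 288.1·9.88^(-0.07551) = 288.1·0.84117 = 242.342.
At 12149 K (t = 121.49):
  G = 288.1·(121.49 − 60)^(-0.07551) = 288.1·61.49^(-0.07551) = 288.1·0.73270 = 211.091.
Gain = 211.091 / 242.342 = 0.8710 → 0.871.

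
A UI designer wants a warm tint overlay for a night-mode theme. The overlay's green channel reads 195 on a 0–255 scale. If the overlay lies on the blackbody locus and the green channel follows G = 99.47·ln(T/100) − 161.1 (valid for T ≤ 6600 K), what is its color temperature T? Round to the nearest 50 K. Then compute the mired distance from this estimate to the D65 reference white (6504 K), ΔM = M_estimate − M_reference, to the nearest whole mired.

+124 mireds

ln t = (195 + 161.1) / 99.47 = 3.5800.
t = e^3.5800 = 35.873.
T = 100·t = 3587 K → 3600 K to the nearest 50 K.
M_estimate = 10⁶/3600 = 277.78; M_reference = 10⁶/6504 = 153.75.
ΔM = 277.78 − 153.75 = 124.03 → +124 mireds.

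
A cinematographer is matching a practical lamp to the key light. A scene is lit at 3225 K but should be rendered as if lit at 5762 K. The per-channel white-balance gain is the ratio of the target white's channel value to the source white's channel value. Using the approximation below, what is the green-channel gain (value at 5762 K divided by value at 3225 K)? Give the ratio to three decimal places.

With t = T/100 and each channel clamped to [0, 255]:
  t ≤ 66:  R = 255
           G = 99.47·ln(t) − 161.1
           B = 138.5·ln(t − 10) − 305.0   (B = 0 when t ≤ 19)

At 3225 K (t = 32.25):
  G = 99.47·ln 32.25 − 161.1 = 99.47·3.4735 − 161.1 = 184.411.
At 5762 K (t = 57.62):
  G = 99.47·ln 57.62 − 161.1 = 99.47·4.0539 − 161.1 = 242.138.
Gain = 242.138 / 184.411 = 1.3130 → 1.313.

1.313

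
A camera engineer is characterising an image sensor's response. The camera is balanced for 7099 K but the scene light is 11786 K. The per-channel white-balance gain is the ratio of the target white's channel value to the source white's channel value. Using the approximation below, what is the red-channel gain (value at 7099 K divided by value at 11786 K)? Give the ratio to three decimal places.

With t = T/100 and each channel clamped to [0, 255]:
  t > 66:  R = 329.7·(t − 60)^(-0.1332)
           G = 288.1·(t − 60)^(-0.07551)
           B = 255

1.248

At 11786 K (t = 117.86):
  R = 329.7·(117.86 − 60)^(-0.1332) = 329.7·57.86^(-0.1332) = 329.7·0.58244 = 192.030.
At 7099 K (t = 70.99):
  R = 329.7·(70.99 − 60)^(-0.1332) = 329.7·10.99^(-0.1332) = 329.7·0.72667 = 239.584.
Gain = 239.584 / 192.030 = 1.2476 → 1.248.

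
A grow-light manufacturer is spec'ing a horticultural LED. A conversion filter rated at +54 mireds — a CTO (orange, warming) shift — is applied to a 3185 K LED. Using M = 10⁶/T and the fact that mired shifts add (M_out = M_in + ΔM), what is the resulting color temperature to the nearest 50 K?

M_in = 10⁶/3185 = 313.97 mireds.
M_out = 313.97 + (+54) = 367.97 mireds.
T_out = 10⁶/367.97 = 2717.6 K → 2700 K.

2700 K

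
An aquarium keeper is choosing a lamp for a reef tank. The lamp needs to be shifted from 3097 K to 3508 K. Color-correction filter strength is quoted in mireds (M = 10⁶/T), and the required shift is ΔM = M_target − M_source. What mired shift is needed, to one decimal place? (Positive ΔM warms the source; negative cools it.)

-37.8 mireds

M_source = 10⁶/3097 = 322.893; M_target = 10⁶/3508 = 285.063.
ΔM = 285.063 − 322.893 = -37.830 → -37.8 mireds, a cooling shift.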